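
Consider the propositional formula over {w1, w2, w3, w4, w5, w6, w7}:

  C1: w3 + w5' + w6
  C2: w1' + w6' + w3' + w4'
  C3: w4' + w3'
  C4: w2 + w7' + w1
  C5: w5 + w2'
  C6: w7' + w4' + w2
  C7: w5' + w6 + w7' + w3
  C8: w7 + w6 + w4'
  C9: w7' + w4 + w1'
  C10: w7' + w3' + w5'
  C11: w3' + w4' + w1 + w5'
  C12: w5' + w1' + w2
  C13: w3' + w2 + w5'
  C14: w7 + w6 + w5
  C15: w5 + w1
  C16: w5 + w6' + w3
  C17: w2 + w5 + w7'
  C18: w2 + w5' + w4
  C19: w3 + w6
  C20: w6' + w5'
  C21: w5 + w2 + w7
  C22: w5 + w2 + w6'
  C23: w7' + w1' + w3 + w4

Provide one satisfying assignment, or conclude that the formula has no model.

w1: 0,  w2: 1,  w3: 1,  w4: 0,  w5: 1,  w6: 0,  w7: 0

Try w4 = 0.
Try w5 = 1.
(w2) alone gives w2 = 1.
(w6') alone gives w6 = 0.
(w3) alone gives w3 = 1.
(w7') alone gives w7 = 0.
No clause remains; w1 is free.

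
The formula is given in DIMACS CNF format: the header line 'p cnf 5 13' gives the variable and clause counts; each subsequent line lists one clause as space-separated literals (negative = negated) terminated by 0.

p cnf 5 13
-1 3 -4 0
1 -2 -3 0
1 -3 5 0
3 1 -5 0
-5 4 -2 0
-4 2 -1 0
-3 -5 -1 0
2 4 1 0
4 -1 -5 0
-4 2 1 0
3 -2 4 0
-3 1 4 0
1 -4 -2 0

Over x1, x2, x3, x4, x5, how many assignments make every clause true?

There are 2^5 = 32 truth assignments over (x1, x2, x3, x4, x5).
Split on x5. With x5 = True, the clauses containing x5 are satisfied and ¬x5 drops from the rest; 0 of the 2^4 = 16 assignments to the other variables satisfy what remains.
With x5 = False, by the same count on the reduced clause set, 4 assignments work.
(One model: x1=T, x2=F, x3=F, x4=F, x5=F.)
Total: 0 + 4 = 4.

4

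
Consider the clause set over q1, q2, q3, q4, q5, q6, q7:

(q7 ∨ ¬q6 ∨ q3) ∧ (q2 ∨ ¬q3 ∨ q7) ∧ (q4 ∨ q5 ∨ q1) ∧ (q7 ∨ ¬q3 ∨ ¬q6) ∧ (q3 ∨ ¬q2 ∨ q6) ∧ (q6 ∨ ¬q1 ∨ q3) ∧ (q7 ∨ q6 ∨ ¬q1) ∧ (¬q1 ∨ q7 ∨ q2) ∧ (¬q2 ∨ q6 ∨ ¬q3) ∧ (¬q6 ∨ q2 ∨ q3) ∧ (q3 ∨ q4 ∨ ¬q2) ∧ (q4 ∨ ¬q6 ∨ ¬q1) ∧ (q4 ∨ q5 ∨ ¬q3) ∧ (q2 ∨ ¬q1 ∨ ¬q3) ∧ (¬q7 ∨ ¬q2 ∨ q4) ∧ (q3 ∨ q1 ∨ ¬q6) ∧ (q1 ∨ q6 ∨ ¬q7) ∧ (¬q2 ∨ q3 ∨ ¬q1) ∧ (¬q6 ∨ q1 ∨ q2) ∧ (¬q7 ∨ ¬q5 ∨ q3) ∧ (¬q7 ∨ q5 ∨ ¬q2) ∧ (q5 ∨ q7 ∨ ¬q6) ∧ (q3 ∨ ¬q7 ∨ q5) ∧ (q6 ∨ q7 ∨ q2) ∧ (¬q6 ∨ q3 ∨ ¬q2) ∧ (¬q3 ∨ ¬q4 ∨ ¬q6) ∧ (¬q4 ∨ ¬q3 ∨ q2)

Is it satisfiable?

Branch on q7: set q7 = True.
Branch on q2: set q2 = False.
Branch on q6: set q6 = False.
The clause (q1) is unit, so q1 = True.
The clause (q3) is unit, so q3 = True.
Now (¬q3) is unsatisfied and unit — conflict.
That branch fails; take q6 = True instead.
The clause (q3) is unit, so q3 = True.
The clause (¬q1) is unit, so q1 = False.
Now (q1) is unsatisfied and unit — conflict.
Either choice for q6 ends in contradiction.
That branch fails; take q2 = True instead.
The clause (q4) is unit, so q4 = True.
The clause (q5) is unit, so q5 = True.
The clause (q3) is unit, so q3 = True.
The clause (q6) is unit, so q6 = True.
Now (¬q6) is unsatisfied and unit — conflict.
Either choice for q2 ends in contradiction.
That branch fails; take q7 = False instead.
Branch on q6: set q6 = False.
The clause (¬q1) is unit, so q1 = False.
The clause (q2) is unit, so q2 = True.
The clause (q3) is unit, so q3 = True.
Now (¬q3) is unsatisfied and unit — conflict.
That branch fails; take q6 = True instead.
The clause (q3) is unit, so q3 = True.
Now (¬q3) is unsatisfied and unit — conflict.
Either choice for q6 ends in contradiction.
Either choice for q7 ends in contradiction.
No assignment satisfies every clause.

Unsatisfiable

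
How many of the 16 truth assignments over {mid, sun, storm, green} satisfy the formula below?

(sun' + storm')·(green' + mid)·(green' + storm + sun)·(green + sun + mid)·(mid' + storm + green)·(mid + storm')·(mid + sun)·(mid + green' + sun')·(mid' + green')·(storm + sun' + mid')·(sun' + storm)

1

There are 2^4 = 16 truth assignments over (mid, sun, storm, green).
Split on sun. With sun = 1, the clauses containing sun are satisfied and sun' drops from the rest; 0 of the 2^3 = 8 assignments to the other variables satisfy what remains.
With sun = 0, by the same count on the reduced clause set, 1 assignment works.
(One model: mid=T, sun=F, storm=T, green=F.)
Total: 0 + 1 = 1.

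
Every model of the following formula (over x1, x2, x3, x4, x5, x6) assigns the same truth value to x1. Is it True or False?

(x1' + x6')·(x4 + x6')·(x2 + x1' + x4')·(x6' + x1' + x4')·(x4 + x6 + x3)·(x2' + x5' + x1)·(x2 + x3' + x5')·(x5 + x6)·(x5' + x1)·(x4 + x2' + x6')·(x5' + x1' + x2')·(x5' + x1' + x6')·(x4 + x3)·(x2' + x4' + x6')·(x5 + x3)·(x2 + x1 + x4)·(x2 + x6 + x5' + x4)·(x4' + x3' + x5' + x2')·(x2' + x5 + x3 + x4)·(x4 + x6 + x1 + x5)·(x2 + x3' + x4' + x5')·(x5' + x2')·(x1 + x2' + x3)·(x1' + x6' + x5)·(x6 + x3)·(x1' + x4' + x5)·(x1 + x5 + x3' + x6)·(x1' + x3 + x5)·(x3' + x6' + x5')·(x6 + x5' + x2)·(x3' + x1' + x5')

False

Suppose x1 = 1.
(x6') alone gives x6 = 0.
(x5) alone gives x5 = 1.
(x2') alone gives x2 = 0.
But (x2) is also a unit clause — contradiction.
So every satisfying assignment has x1 = False.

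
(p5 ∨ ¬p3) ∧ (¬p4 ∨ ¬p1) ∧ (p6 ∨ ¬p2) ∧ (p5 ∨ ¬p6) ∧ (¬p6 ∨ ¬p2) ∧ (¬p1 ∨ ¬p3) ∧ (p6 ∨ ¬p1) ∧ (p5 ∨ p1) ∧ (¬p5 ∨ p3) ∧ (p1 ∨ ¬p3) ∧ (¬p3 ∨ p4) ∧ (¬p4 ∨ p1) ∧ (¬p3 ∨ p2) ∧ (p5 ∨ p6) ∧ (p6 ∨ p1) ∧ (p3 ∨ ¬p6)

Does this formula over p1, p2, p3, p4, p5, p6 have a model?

No

Try p5 = True.
Unit clause (p3) forces p3 = True.
Unit clause (¬p1) forces p1 = False.
That conflicts with the unit clause (p1).
Undo p5 and try p5 = False.
Unit clause (¬p3) forces p3 = False.
Unit clause (¬p6) forces p6 = False.
That conflicts with the unit clause (p6).
Neither p5 = True nor p5 = False works.
No assignment satisfies every clause.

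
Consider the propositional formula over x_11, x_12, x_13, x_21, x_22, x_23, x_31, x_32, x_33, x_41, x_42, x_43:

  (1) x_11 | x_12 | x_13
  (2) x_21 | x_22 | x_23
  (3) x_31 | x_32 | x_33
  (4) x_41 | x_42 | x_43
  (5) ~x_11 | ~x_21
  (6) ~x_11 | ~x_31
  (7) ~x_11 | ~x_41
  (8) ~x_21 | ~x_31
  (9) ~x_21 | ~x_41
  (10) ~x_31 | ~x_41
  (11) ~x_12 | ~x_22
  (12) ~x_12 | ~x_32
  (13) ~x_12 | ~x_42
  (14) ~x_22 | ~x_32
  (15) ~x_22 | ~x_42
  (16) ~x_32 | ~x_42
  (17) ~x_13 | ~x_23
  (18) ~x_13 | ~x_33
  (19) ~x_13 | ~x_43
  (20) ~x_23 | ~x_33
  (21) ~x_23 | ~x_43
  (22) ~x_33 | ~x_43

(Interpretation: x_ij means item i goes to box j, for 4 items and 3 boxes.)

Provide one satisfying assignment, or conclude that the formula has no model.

UNSATISFIABLE

Branch on x_11: set x_11 = 0.
Branch on x_12: set x_12 = 1.
(~x_22) alone gives x_22 = 0.
(~x_32) alone gives x_32 = 0.
(~x_42) alone gives x_42 = 0.
Branch on x_21: set x_21 = 1.
(~x_31) alone gives x_31 = 0.
(x_33) alone gives x_33 = 1.
(~x_41) alone gives x_41 = 0.
(x_43) alone gives x_43 = 1.
Now (~x_43) is unsatisfied and unit — conflict.
Undo x_21 and try x_21 = 0.
(x_23) alone gives x_23 = 1.
(~x_13) alone gives x_13 = 0.
(~x_33) alone gives x_33 = 0.
(x_31) alone gives x_31 = 1.
(~x_41) alone gives x_41 = 0.
(x_43) alone gives x_43 = 1.
Now (~x_43) is unsatisfied and unit — conflict.
Neither x_21 = 1 nor x_21 = 0 works.
Undo x_12 and try x_12 = 0.
(x_13) alone gives x_13 = 1.
(~x_23) alone gives x_23 = 0.
(~x_33) alone gives x_33 = 0.
(~x_43) alone gives x_43 = 0.
Branch on x_21: set x_21 = 1.
(~x_31) alone gives x_31 = 0.
(x_32) alone gives x_32 = 1.
(~x_41) alone gives x_41 = 0.
(x_42) alone gives x_42 = 1.
Now (~x_42) is unsatisfied and unit — conflict.
Undo x_21 and try x_21 = 0.
(x_22) alone gives x_22 = 1.
(~x_32) alone gives x_32 = 0.
(x_31) alone gives x_31 = 1.
(~x_41) alone gives x_41 = 0.
(x_42) alone gives x_42 = 1.
Now (~x_42) is unsatisfied and unit — conflict.
Neither x_21 = 1 nor x_21 = 0 works.
Neither x_12 = 1 nor x_12 = 0 works.
Undo x_11 and try x_11 = 1.
(~x_21) alone gives x_21 = 0.
(~x_31) alone gives x_31 = 0.
(~x_41) alone gives x_41 = 0.
Branch on x_22: set x_22 = 1.
(~x_12) alone gives x_12 = 0.
(~x_32) alone gives x_32 = 0.
(x_33) alone gives x_33 = 1.
(~x_42) alone gives x_42 = 0.
(x_43) alone gives x_43 = 1.
Now (~x_43) is unsatisfied and unit — conflict.
Undo x_22 and try x_22 = 0.
(x_23) alone gives x_23 = 1.
(~x_13) alone gives x_13 = 0.
(~x_33) alone gives x_33 = 0.
(x_32) alone gives x_32 = 1.
(~x_12) alone gives x_12 = 0.
(~x_42) alone gives x_42 = 0.
(x_43) alone gives x_43 = 1.
Now (~x_43) is unsatisfied and unit — conflict.
Neither x_22 = 1 nor x_22 = 0 works.
Neither x_11 = 1 nor x_11 = 0 works.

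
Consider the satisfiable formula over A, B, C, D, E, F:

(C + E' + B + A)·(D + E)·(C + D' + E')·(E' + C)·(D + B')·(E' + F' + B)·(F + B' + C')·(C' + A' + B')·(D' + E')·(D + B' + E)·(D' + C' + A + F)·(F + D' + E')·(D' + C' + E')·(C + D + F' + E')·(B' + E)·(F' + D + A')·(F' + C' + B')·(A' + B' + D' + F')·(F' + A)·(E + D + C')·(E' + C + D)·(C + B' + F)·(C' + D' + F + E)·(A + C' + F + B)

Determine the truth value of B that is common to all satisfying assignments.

Suppose B = 1.
The clause (D) is unit, so D = 1.
The clause (E') is unit, so E = 0.
Now (E) is unsatisfied and unit — conflict.
So every satisfying assignment has B = False.

False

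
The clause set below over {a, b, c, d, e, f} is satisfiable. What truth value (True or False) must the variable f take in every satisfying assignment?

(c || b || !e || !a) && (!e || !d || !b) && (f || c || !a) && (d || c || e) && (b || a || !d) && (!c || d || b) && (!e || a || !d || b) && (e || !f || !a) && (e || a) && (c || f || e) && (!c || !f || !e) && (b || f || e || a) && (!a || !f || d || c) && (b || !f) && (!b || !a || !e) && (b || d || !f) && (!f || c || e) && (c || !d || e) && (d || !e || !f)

False

Suppose f = true.
Unit clause (b) forces b = true.
Suppose e = false.
Unit clause (!a) forces a = false.
Now (a) is unsatisfied and unit — conflict.
So e must be the other value — set e = true.
Unit clause (!d) forces d = false.
Now (d) is unsatisfied and unit — conflict.
Either choice for e ends in contradiction.
So every satisfying assignment has f = False.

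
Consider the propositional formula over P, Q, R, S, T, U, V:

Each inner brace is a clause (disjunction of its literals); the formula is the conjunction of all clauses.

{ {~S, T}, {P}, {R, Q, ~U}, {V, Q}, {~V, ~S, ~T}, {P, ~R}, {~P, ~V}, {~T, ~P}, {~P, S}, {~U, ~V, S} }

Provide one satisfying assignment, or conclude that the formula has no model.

UNSATISFIABLE

From the singleton clause (P), P = 1.
From the singleton clause (~V), V = 0.
From the singleton clause (Q), Q = 1.
From the singleton clause (~T), T = 0.
From the singleton clause (~S), S = 0.
But (S) is also a unit clause — contradiction.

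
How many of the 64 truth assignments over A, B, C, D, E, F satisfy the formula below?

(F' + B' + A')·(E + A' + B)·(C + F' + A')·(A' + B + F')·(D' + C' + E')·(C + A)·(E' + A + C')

18

There are 2^6 = 64 truth assignments over (A, B, C, D, E, F).
Split on D. With D = 1, the clauses containing D are satisfied and D' drops from the rest; 8 of the 2^5 = 32 assignments to the other variables satisfy what remains.
With D = 0, by the same count on the reduced clause set, 10 assignments work.
Total: 8 + 10 = 18.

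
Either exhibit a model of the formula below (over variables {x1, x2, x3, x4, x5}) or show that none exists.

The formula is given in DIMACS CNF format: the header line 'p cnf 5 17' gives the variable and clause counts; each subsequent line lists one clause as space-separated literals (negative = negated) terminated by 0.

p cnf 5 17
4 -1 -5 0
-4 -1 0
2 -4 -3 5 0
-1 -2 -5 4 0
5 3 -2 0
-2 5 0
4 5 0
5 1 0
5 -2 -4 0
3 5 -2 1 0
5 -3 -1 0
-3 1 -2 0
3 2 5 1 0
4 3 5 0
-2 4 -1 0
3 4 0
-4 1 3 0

x1=False,  x2=False,  x3=True,  x4=False,  x5=True

Suppose x4 = False.
Unit clause (x5) forces x5 = True.
Unit clause (¬x1) forces x1 = False.
Unit clause (x3) forces x3 = True.
Unit clause (¬x2) forces x2 = False.
This assignment satisfies each clause.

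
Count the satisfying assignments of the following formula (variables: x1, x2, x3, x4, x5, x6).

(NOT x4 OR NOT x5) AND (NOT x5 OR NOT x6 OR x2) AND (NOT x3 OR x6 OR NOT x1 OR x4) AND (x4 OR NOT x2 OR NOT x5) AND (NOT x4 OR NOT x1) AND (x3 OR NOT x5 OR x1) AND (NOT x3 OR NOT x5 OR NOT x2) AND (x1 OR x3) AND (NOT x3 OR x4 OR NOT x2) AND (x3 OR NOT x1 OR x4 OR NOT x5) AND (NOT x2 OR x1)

There are 2^6 = 64 truth assignments over (x1, x2, x3, x4, x5, x6).
Split on x2. With x2 = true, the clauses containing x2 are satisfied and NOT x2 drops from the rest; 2 of the 2^5 = 32 assignments to the other variables satisfy what remains.
With x2 = false, by the same count on the reduced clause set, 8 assignments work.
(One model: x1=F, x2=F, x3=T, x4=F, x5=F, x6=F.)
Total: 2 + 8 = 10.

10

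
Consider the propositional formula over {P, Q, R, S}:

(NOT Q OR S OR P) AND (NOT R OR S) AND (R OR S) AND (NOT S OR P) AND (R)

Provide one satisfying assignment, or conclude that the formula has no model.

The clause (R) is unit, so R = true.
The clause (S) is unit, so S = true.
The clause (P) is unit, so P = true.
No clause remains; Q is free.

P ↦ true; Q ↦ false; R ↦ true; S ↦ true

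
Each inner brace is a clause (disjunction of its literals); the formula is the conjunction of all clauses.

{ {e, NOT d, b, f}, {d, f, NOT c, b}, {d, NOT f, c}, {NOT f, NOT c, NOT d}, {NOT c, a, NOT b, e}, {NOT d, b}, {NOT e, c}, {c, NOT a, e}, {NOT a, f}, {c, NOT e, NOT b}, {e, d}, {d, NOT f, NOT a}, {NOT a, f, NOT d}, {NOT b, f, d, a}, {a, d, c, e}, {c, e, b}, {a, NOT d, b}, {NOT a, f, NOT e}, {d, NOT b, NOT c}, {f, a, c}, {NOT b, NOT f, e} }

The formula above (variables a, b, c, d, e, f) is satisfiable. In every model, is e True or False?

True

Suppose e = false.
Unit clause (d) forces d = true.
Unit clause (b) forces b = true.
Unit clause (NOT f) forces f = false.
Unit clause (NOT a) forces a = false.
Unit clause (NOT c) forces c = false.
But (c) is also a unit clause — contradiction.
So every satisfying assignment has e = True.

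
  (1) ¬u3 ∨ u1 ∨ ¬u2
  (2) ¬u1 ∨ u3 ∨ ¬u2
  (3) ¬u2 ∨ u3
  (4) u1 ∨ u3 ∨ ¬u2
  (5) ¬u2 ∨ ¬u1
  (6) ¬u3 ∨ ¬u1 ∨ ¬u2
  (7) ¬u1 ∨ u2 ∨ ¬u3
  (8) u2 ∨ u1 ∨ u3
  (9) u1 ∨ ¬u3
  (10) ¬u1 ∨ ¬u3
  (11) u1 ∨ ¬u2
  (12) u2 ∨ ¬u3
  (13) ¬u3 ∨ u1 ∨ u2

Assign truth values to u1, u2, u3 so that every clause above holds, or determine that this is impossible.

Try u2 = False.
Unit clause (¬u3) forces u3 = False.
Unit clause (u1) forces u1 = True.
All clauses are satisfied.

u1 ↦ True,  u2 ↦ False,  u3 ↦ False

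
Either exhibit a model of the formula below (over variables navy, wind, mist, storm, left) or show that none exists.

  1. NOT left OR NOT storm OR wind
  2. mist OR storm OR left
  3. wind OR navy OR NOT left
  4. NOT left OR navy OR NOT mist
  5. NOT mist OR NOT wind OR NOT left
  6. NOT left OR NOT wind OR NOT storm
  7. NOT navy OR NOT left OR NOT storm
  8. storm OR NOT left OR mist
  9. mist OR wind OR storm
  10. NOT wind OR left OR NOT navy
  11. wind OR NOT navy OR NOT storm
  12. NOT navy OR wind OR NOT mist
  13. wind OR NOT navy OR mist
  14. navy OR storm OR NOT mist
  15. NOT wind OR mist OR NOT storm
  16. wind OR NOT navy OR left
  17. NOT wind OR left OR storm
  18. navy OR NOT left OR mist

navy ↦ false, wind ↦ true, mist ↦ true, storm ↦ true, left ↦ false

Try left = false.
Try mist = true.
Try wind = true.
Unit clause (NOT navy) forces navy = false.
Unit clause (storm) forces storm = true.
This assignment satisfies each clause.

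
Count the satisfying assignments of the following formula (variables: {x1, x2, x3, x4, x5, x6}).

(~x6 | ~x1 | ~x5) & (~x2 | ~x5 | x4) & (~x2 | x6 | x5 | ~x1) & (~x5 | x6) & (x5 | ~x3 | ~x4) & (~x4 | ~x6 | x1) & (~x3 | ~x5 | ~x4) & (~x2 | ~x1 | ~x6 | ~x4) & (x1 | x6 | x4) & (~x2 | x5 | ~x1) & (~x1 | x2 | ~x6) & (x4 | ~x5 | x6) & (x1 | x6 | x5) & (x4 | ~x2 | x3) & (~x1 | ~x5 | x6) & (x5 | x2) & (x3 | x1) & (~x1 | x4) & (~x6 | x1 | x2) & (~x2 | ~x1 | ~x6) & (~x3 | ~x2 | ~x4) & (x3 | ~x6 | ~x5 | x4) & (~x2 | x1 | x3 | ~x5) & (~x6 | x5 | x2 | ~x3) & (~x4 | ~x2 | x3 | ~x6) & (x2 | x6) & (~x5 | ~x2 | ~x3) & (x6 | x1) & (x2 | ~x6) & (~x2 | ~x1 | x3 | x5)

There are 2^6 = 64 truth assignments over (x1, x2, x3, x4, x5, x6).
Split on x5. With x5 = 1, the clauses containing x5 are satisfied and ~x5 drops from the rest; 0 of the 2^5 = 32 assignments to the other variables satisfy what remains.
With x5 = 0, by the same count on the reduced clause set, 1 assignment works.
(One model: x1=F, x2=T, x3=T, x4=F, x5=F, x6=T.)
Total: 0 + 1 = 1.

1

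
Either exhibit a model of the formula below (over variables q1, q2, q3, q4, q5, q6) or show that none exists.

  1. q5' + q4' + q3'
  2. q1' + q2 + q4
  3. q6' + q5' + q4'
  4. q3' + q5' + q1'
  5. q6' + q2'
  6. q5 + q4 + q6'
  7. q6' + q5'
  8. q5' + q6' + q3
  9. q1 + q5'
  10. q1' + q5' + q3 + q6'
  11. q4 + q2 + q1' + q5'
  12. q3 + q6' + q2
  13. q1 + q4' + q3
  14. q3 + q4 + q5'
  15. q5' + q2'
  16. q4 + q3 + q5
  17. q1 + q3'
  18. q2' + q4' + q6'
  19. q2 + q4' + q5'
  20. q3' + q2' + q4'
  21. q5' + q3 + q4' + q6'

Suppose q6 = 0.
Suppose q1 = 1.
Suppose q2 = 0.
Unit clause (q4) forces q4 = 1.
Unit clause (q5') forces q5 = 0.
No clause remains; q3 is free.

q1: 1,  q2: 0,  q3: 1,  q4: 1,  q5: 0,  q6: 0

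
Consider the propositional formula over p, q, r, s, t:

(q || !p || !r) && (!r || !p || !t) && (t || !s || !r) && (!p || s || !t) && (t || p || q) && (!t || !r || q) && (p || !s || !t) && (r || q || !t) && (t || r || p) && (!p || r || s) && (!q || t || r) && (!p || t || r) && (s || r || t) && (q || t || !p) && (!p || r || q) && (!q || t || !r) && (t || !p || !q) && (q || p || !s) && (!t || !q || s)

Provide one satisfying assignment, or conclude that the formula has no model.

p=true, q=true, r=false, s=true, t=true

Branch on q: set q = true.
Branch on t: set t = true.
From the singleton clause (s), s = true.
From the singleton clause (p), p = true.
From the singleton clause (!r), r = false.
This assignment satisfies each clause.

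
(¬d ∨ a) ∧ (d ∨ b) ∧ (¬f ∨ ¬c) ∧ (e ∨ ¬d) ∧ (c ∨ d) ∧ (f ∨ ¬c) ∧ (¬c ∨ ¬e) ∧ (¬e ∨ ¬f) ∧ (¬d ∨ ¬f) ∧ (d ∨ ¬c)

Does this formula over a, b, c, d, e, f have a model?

Satisfiable

Try d = True.
(a) alone gives a = True.
(e) alone gives e = True.
(¬c) alone gives c = False.
(¬f) alone gives f = False.
Every clause is now satisfied; b is unconstrained.
A satisfying assignment: a: True,  b: False,  c: False,  d: True,  e: True,  f: False.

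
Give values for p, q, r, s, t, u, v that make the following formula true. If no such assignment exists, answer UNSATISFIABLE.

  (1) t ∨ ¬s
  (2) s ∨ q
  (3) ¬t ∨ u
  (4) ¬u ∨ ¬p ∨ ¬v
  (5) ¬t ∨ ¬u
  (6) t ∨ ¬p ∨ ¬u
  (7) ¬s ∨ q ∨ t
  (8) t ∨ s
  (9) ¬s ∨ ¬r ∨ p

Case t = True:
The clause (u) is unit, so u = True.
Now (¬u) is unsatisfied and unit — conflict.
Undo t and try t = False.
The clause (¬s) is unit, so s = False.
Now (s) is unsatisfied and unit — conflict.
Neither t = True nor t = False works.

UNSATISFIABLE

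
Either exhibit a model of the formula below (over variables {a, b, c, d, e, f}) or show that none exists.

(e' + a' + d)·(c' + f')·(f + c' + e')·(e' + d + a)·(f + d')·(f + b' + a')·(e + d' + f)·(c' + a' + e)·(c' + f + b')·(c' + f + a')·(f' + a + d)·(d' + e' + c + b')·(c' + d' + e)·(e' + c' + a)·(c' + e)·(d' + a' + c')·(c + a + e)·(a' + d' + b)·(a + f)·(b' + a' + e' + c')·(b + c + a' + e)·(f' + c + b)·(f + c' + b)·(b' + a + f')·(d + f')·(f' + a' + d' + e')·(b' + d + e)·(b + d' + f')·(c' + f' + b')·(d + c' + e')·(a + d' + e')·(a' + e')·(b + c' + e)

a=1,  b=1,  c=0,  d=1,  e=0,  f=1

Case c = 0:
Case f = 1:
The clause (b) is unit, so b = 1.
The clause (a) is unit, so a = 1.
The clause (d) is unit, so d = 1.
The clause (e') is unit, so e = 0.
Every clause now holds.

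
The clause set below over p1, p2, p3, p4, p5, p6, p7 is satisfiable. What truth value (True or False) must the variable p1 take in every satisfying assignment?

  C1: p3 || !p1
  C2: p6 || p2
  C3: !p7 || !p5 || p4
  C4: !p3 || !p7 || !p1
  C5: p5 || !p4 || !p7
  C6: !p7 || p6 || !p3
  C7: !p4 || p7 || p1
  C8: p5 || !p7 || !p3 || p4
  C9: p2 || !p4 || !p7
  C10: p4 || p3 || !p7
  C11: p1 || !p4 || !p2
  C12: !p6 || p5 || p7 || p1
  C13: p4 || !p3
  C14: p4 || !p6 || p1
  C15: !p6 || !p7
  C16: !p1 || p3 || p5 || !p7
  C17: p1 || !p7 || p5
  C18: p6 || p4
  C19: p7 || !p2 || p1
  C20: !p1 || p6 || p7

True

Suppose p1 = false.
Case p6 = true:
(p4) alone gives p4 = true.
(p7) alone gives p7 = true.
That conflicts with the unit clause (!p7).
So p6 must be the other value — set p6 = false.
(p2) alone gives p2 = true.
(!p4) alone gives p4 = false.
That conflicts with the unit clause (p4).
Either choice for p6 ends in contradiction.
So every satisfying assignment has p1 = True.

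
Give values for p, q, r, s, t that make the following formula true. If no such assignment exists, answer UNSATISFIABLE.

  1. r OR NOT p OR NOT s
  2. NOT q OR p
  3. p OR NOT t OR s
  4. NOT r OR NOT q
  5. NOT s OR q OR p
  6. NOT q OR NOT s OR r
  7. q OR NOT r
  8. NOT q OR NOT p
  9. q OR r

UNSATISFIABLE

Case q = false:
Unit clause (NOT r) forces r = false.
Now (r) is unsatisfied and unit — conflict.
So q must be the other value — set q = true.
Unit clause (p) forces p = true.
Now (NOT p) is unsatisfied and unit — conflict.
Both values of q lead to a conflict.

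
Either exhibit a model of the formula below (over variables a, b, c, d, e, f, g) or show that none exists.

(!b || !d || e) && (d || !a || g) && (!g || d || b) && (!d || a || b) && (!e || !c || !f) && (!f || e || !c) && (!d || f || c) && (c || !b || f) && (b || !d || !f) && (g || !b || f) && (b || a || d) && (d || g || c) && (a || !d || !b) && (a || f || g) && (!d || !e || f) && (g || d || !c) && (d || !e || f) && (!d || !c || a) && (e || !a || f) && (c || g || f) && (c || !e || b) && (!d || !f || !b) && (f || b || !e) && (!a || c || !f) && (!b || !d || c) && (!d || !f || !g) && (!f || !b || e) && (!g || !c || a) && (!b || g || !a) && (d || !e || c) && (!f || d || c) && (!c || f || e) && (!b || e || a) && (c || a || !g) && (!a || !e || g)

Branch on b: set b = false.
Branch on g: set g = false.
Branch on d: set d = true.
Unit clause (a) forces a = true.
Unit clause (!f) forces f = false.
Unit clause (c) forces c = true.
Unit clause (!e) forces e = false.
That conflicts with the unit clause (e).
So d must be the other value — set d = false.
Unit clause (!a) forces a = false.
That conflicts with the unit clause (a).
Both values of d lead to a conflict.
So g must be the other value — set g = true.
Unit clause (d) forces d = true.
Unit clause (a) forces a = true.
Unit clause (!f) forces f = false.
Unit clause (c) forces c = true.
Unit clause (!e) forces e = false.
That conflicts with the unit clause (e).
Both values of g lead to a conflict.
So b must be the other value — set b = true.
Branch on d: set d = false.
Branch on a: set a = false.
Unit clause (e) forces e = true.
Unit clause (f) forces f = true.
Unit clause (!c) forces c = false.
That conflicts with the unit clause (c).
So a must be the other value — set a = true.
Unit clause (g) forces g = true.
Branch on c: set c = true.
Branch on e: set e = false.
Unit clause (!f) forces f = false.
That conflicts with the unit clause (f).
So e must be the other value — set e = true.
Unit clause (!f) forces f = false.
That conflicts with the unit clause (f).
Both values of e lead to a conflict.
So c must be the other value — set c = false.
Unit clause (f) forces f = true.
That conflicts with the unit clause (!f).
Both values of c lead to a conflict.
Both values of a lead to a conflict.
So d must be the other value — set d = true.
Unit clause (e) forces e = true.
Unit clause (a) forces a = true.
Unit clause (f) forces f = true.
That conflicts with the unit clause (!f).
Both values of d lead to a conflict.
Both values of b lead to a conflict.

UNSATISFIABLE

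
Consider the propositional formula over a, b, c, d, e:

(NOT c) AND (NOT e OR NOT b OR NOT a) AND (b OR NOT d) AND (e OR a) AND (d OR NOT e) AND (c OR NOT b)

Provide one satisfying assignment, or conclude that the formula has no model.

a ↦ true,  b ↦ false,  c ↦ false,  d ↦ false,  e ↦ false

(NOT c) alone gives c = false.
(NOT b) alone gives b = false.
(NOT d) alone gives d = false.
(NOT e) alone gives e = false.
(a) alone gives a = true.
All clauses are satisfied.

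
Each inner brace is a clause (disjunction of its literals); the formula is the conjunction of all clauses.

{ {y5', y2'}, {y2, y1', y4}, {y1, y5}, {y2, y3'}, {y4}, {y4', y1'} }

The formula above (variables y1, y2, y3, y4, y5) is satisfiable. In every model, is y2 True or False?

False

Suppose y2 = 1.
(y5') alone gives y5 = 0.
(y1) alone gives y1 = 1.
(y4) alone gives y4 = 1.
That conflicts with the unit clause (y4').
So every satisfying assignment has y2 = False.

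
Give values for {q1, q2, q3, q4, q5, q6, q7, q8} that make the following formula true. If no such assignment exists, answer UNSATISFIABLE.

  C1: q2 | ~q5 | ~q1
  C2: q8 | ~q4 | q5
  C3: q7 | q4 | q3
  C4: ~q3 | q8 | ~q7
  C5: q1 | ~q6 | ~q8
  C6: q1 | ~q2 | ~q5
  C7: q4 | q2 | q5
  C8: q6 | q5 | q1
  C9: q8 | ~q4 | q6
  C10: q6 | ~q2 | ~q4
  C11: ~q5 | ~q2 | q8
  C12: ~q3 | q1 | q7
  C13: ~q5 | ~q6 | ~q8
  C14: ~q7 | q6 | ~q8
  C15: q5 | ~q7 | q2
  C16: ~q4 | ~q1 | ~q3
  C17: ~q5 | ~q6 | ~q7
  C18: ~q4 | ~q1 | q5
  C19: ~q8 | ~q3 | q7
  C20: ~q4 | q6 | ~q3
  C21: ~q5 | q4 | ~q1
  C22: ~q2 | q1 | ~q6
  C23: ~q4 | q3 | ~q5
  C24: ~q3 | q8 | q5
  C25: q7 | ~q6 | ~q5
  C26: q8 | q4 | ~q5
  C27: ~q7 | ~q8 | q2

Case q2 = 1:
Case q1 = 1:
Case q6 = 1:
Case q5 = 0:
The clause (~q4) is unit, so q4 = 0.
Case q7 = 1:
Case q3 = 0:
No clause remains; q8 is free.

q1: 1, q2: 1, q3: 0, q4: 0, q5: 0, q6: 1, q7: 1, q8: 1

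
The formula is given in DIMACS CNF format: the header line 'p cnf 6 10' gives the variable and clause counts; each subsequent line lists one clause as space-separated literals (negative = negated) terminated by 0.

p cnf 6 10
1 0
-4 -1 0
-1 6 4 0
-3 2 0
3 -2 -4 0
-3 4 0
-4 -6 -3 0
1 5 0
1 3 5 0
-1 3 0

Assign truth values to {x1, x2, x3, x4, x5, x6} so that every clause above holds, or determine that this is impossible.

Unit clause (x1) forces x1 = True.
Unit clause (¬x4) forces x4 = False.
Unit clause (x6) forces x6 = True.
Unit clause (¬x3) forces x3 = False.
Now (x3) is unsatisfied and unit — conflict.

UNSATISFIABLE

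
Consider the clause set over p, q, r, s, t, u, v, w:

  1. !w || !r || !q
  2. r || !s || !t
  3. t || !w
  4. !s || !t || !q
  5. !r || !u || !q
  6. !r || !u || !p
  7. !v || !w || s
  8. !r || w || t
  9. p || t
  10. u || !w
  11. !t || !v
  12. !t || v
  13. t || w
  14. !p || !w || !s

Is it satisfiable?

No

Try t = true.
The clause (!v) is unit, so v = false.
But (v) is also a unit clause — contradiction.
That branch fails; take t = false instead.
The clause (!w) is unit, so w = false.
But (w) is also a unit clause — contradiction.
Neither t = true nor t = false works.
No assignment satisfies every clause.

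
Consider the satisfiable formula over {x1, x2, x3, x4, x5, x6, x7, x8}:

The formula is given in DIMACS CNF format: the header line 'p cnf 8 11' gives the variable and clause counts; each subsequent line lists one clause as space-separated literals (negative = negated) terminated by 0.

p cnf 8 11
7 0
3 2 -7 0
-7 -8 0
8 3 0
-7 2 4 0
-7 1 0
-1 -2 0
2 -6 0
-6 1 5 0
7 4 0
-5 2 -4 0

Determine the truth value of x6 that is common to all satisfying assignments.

False

Suppose x6 = True.
From the singleton clause (x7), x7 = True.
From the singleton clause (¬x8), x8 = False.
From the singleton clause (x3), x3 = True.
From the singleton clause (x1), x1 = True.
From the singleton clause (¬x2), x2 = False.
But (x2) is also a unit clause — contradiction.
So every satisfying assignment has x6 = False.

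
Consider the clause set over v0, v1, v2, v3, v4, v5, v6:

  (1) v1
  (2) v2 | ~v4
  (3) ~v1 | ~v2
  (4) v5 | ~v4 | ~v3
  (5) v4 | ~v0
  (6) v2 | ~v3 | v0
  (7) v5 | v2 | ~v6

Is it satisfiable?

From the singleton clause (v1), v1 = 1.
From the singleton clause (~v2), v2 = 0.
From the singleton clause (~v4), v4 = 0.
From the singleton clause (~v0), v0 = 0.
From the singleton clause (~v3), v3 = 0.
Try v5 = 1.
Every clause is now satisfied; v6 is unconstrained.
A satisfying assignment: v0 ↦ 0, v1 ↦ 1, v2 ↦ 0, v3 ↦ 0, v4 ↦ 0, v5 ↦ 1, v6 ↦ 1.

Satisfiable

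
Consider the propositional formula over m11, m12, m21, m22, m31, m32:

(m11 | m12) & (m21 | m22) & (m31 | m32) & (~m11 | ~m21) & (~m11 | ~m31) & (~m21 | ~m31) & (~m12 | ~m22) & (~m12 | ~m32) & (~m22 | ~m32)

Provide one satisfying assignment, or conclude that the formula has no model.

UNSATISFIABLE

Branch on m11: set m11 = 1.
Unit clause (~m21) forces m21 = 0.
Unit clause (m22) forces m22 = 1.
Unit clause (~m31) forces m31 = 0.
Unit clause (m32) forces m32 = 1.
Now (~m32) is unsatisfied and unit — conflict.
Backtrack on m11: now try m11 = 0.
Unit clause (m12) forces m12 = 1.
Unit clause (~m22) forces m22 = 0.
Unit clause (m21) forces m21 = 1.
Unit clause (~m31) forces m31 = 0.
Unit clause (m32) forces m32 = 1.
Now (~m32) is unsatisfied and unit — conflict.
Either choice for m11 ends in contradiction.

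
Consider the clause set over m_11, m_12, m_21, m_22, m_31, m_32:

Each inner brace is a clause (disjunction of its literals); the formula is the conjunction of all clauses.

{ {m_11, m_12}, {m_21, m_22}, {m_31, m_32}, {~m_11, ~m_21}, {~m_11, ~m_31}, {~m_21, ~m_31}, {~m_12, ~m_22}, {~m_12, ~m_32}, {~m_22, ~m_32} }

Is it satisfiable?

Branch on m_11: set m_11 = 1.
From the singleton clause (~m_21), m_21 = 0.
From the singleton clause (m_22), m_22 = 1.
From the singleton clause (~m_31), m_31 = 0.
From the singleton clause (m_32), m_32 = 1.
Now (~m_32) is unsatisfied and unit — conflict.
So m_11 must be the other value — set m_11 = 0.
From the singleton clause (m_12), m_12 = 1.
From the singleton clause (~m_22), m_22 = 0.
From the singleton clause (m_21), m_21 = 1.
From the singleton clause (~m_31), m_31 = 0.
From the singleton clause (m_32), m_32 = 1.
Now (~m_32) is unsatisfied and unit — conflict.
Either choice for m_11 ends in contradiction.
No assignment satisfies every clause.

Unsatisfiable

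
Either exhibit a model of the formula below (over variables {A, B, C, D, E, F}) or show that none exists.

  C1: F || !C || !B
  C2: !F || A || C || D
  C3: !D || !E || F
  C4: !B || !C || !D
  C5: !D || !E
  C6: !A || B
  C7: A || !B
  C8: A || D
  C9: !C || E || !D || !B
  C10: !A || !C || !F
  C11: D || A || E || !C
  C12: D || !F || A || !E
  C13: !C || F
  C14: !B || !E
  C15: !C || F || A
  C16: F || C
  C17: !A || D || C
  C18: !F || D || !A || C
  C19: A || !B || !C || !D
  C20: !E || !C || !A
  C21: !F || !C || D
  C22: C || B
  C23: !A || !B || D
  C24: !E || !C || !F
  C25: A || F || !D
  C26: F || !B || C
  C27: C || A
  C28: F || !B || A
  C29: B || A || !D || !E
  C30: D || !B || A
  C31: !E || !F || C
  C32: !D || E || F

Case D = true:
The clause (!E) is unit, so E = false.
The clause (F) is unit, so F = true.
Case B = true:
The clause (!C) is unit, so C = false.
The clause (A) is unit, so A = true.
This assignment satisfies each clause.

A=true, B=true, C=false, D=true, E=false, F=true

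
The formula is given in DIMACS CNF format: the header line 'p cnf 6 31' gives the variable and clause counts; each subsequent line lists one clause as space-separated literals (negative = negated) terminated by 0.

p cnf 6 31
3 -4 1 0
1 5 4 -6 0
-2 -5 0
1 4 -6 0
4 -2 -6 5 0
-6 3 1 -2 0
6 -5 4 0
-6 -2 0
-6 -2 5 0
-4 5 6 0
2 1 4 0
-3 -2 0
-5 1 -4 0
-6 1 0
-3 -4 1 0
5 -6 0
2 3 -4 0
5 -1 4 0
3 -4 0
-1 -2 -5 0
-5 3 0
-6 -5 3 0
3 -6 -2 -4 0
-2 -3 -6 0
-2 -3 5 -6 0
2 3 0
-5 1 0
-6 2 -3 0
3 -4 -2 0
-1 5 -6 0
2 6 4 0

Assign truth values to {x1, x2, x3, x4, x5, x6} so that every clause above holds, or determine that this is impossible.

x1 ↦ False, x2 ↦ True, x3 ↦ False, x4 ↦ False, x5 ↦ False, x6 ↦ False

Branch on x2: set x2 = True.
From the singleton clause (¬x5), x5 = False.
From the singleton clause (¬x6), x6 = False.
From the singleton clause (¬x4), x4 = False.
From the singleton clause (¬x3), x3 = False.
From the singleton clause (¬x1), x1 = False.
Every clause now holds.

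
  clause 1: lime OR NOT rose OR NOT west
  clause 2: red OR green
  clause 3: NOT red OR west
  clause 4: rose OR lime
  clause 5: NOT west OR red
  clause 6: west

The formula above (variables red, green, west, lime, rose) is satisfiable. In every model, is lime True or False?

Suppose lime = false.
The clause (rose) is unit, so rose = true.
The clause (NOT west) is unit, so west = false.
That conflicts with the unit clause (west).
So every satisfying assignment has lime = True.

True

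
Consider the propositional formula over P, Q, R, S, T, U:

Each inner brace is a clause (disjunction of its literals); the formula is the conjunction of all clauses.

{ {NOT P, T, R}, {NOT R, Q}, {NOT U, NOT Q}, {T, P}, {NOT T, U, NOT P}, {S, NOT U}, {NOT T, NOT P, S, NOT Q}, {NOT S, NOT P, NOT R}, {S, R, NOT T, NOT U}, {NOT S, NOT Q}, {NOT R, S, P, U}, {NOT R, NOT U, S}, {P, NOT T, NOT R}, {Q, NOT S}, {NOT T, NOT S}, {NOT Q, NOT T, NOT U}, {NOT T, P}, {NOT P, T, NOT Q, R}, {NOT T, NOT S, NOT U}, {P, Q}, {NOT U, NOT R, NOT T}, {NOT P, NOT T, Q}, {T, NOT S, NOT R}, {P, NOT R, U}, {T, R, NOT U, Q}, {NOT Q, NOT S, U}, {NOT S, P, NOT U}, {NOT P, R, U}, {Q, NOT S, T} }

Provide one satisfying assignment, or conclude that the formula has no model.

P ↦ true, Q ↦ true, R ↦ true, S ↦ false, T ↦ false, U ↦ false

Branch on R: set R = true.
From the singleton clause (Q), Q = true.
From the singleton clause (NOT U), U = false.
From the singleton clause (NOT S), S = false.
From the singleton clause (P), P = true.
From the singleton clause (NOT T), T = false.
This assignment satisfies each clause.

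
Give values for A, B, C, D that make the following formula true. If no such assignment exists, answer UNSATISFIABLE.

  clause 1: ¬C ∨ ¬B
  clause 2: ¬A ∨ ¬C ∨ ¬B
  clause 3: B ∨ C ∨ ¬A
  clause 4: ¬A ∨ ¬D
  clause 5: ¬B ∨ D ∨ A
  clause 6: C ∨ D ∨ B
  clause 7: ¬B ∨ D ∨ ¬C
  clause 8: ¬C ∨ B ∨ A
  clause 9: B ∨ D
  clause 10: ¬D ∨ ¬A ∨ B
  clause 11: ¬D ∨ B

A: False; B: True; C: False; D: True

Case C = False:
Case B = True:
Case A = False:
From the singleton clause (D), D = True.
All clauses are satisfied.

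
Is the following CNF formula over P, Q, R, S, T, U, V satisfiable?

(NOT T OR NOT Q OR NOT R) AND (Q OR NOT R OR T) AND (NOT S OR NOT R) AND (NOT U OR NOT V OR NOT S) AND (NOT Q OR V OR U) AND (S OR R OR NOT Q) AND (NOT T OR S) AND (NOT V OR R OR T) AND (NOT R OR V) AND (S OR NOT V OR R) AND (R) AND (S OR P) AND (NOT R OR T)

No

From the singleton clause (R), R = true.
From the singleton clause (NOT S), S = false.
From the singleton clause (NOT T), T = false.
But (T) is also a unit clause — contradiction.
No assignment satisfies every clause.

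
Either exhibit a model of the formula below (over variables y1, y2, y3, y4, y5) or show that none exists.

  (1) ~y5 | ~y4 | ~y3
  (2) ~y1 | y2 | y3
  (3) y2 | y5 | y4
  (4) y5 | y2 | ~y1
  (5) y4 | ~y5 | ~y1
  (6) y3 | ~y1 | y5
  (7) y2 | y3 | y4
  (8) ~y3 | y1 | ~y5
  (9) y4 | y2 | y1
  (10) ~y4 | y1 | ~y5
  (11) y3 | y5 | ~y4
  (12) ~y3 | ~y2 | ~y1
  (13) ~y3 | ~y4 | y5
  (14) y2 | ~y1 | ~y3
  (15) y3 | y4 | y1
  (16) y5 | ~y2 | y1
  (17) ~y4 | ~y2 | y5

y1=1, y2=1, y3=0, y4=1, y5=1

Suppose y5 = 1.
Suppose y4 = 1.
From the singleton clause (~y3), y3 = 0.
From the singleton clause (y1), y1 = 1.
From the singleton clause (y2), y2 = 1.
This assignment satisfies each clause.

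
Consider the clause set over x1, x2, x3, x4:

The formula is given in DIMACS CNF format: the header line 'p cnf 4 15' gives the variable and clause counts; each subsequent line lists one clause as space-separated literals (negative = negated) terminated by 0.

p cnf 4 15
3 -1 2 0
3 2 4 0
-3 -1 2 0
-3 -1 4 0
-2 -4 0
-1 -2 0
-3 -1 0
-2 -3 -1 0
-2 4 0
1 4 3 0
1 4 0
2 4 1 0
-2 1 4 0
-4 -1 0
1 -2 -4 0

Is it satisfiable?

Satisfiable

Suppose x2 = False.
Suppose x3 = False.
The clause (¬x1) is unit, so x1 = False.
The clause (x4) is unit, so x4 = True.
All clauses are satisfied.
A satisfying assignment: x1 ↦ False; x2 ↦ False; x3 ↦ False; x4 ↦ True.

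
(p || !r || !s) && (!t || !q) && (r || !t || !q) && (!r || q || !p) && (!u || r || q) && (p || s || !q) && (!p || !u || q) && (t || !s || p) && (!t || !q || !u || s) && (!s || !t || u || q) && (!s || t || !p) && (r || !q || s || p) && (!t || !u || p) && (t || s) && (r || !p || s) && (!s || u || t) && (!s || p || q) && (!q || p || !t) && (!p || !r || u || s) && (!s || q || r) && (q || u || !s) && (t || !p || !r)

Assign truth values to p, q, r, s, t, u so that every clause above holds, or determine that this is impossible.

p ↦ false, q ↦ false, r ↦ false, s ↦ false, t ↦ true, u ↦ false

Case t = true:
From the singleton clause (!q), q = false.
Case r = false:
From the singleton clause (!u), u = false.
From the singleton clause (!s), s = false.
From the singleton clause (!p), p = false.
This assignment satisfies each clause.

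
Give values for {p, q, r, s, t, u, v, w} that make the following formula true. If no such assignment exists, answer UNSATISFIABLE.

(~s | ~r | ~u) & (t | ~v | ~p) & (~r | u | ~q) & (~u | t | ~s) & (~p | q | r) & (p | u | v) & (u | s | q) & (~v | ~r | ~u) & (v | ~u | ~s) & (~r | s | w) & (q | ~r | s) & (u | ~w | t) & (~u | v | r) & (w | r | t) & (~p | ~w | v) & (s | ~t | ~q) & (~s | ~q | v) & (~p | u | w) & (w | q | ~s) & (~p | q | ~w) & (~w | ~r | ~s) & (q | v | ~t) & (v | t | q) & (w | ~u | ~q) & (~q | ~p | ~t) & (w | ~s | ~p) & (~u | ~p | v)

Case s = 1:
Case r = 0:
Case u = 0:
Case p = 0:
The clause (v) is unit, so v = 1.
Case w = 1:
The clause (t) is unit, so t = 1.
No clause remains; q is free.

p=0, q=1, r=0, s=1, t=1, u=0, v=1, w=1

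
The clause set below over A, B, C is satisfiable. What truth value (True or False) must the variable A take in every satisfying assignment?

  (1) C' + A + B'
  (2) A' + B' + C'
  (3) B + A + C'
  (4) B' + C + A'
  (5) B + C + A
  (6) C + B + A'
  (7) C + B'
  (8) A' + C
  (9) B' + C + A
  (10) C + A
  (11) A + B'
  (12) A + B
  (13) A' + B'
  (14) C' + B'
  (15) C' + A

True

Suppose A = 0.
From the singleton clause (C), C = 1.
But (C') is also a unit clause — contradiction.
So every satisfying assignment has A = True.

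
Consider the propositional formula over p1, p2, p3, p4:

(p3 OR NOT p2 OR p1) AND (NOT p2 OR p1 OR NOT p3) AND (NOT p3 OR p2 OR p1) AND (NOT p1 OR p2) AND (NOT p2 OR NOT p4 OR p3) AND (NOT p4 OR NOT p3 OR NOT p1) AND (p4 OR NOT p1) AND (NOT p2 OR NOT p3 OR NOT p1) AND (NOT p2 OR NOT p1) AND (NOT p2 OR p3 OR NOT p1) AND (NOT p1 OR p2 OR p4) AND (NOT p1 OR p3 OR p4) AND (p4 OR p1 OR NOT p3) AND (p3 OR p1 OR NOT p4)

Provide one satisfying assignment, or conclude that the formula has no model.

Branch on p1: set p1 = false.
Branch on p3: set p3 = false.
From the singleton clause (NOT p2), p2 = false.
From the singleton clause (NOT p4), p4 = false.
Every clause now holds.

p1: false, p2: false, p3: false, p4: false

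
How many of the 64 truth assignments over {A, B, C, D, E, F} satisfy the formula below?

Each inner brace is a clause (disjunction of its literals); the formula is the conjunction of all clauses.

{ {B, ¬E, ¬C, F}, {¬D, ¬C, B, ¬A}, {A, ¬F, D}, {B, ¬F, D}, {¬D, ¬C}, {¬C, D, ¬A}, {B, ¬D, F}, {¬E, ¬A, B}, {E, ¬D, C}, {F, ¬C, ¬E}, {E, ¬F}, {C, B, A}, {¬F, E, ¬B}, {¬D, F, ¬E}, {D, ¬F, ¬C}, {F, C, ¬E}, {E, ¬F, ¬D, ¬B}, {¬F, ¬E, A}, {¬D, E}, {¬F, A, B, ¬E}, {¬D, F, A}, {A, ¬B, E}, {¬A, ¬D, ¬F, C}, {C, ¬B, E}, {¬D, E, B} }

There are 2^6 = 64 truth assignments over (A, B, C, D, E, F).
Split on E. With E = True, the clauses containing E are satisfied and ¬E drops from the rest; 1 of the 2^5 = 32 assignments to the other variables satisfy what remains.
With E = False, by the same count on the reduced clause set, 2 assignments work.
(One model: A=F, B=F, C=T, D=F, E=F, F=F.)
Total: 1 + 2 = 3.

3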